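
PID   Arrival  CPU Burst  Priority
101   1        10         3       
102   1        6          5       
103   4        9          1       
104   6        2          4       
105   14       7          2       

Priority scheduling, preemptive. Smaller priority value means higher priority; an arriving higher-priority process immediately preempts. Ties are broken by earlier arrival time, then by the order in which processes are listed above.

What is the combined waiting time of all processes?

Schedule: | idle 0-1 | 101 1-4 | 103 4-13 | 101 13-14 | 105 14-21 | 101 21-27 | 104 27-29 | 102 29-35 |
Completion: 101=27  102=35  103=13  104=29  105=21
Turnaround (C−A): 101=26  102=34  103=9  104=23  105=7
Waiting = turnaround − burst: 101=16, 102=28, 103=0, 104=21, 105=0
Total waiting = 16 + 28 + 0 + 21 + 0 = 65

65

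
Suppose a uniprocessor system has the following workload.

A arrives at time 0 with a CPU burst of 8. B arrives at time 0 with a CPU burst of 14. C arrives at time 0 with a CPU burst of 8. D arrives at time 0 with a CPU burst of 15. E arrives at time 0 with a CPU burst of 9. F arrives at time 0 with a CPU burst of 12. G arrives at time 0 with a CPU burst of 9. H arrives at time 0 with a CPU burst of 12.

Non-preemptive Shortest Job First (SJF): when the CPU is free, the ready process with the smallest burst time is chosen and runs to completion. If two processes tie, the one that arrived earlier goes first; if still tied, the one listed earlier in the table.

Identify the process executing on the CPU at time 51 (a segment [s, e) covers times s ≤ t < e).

Gantt: | A 0-8 | C 8-16 | E 16-25 | G 25-34 | F 34-46 | H 46-58 | B 58-72 | D 72-87 |
Completion: A=8  B=72  C=16  D=87  E=25  F=46  G=34  H=58

H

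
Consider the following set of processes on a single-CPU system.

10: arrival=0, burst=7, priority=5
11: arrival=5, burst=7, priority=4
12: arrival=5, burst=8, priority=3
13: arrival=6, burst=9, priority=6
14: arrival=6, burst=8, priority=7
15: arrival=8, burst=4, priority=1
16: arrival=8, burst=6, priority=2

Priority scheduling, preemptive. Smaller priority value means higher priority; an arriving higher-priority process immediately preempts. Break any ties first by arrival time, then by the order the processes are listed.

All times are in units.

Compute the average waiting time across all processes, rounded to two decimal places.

16.86

Timeline: | 10 0-5 | 12 5-8 | 15 8-12 | 16 12-18 | 12 18-23 | 11 23-30 | 10 30-32 | 13 32-41 | 14 41-49 |
Completion: 10=32  11=30  12=23  13=41  14=49  15=12  16=18
Waiting times: 10=25, 11=18, 12=10, 13=26, 14=35, 15=0, 16=4
Average waiting = (25+18+10+26+35+0+4) / 7 = 118/7 = 16.86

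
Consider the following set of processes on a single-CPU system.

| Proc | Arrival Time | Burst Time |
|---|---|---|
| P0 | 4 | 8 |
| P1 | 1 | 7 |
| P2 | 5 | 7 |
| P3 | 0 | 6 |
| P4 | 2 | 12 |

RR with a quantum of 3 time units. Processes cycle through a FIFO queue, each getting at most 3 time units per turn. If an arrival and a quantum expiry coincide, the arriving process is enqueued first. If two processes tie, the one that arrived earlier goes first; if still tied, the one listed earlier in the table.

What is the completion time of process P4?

Schedule: | P3 0-3 | P1 3-6 | P4 6-9 | P3 9-12 | P0 12-15 | P2 15-18 | P1 18-21 | P4 21-24 | P0 24-27 | P2 27-30 | P1 30-31 | P4 31-34 | P0 34-36 | P2 36-37 | P4 37-40 |
Completion: P0=36  P1=31  P2=37  P3=12  P4=40

40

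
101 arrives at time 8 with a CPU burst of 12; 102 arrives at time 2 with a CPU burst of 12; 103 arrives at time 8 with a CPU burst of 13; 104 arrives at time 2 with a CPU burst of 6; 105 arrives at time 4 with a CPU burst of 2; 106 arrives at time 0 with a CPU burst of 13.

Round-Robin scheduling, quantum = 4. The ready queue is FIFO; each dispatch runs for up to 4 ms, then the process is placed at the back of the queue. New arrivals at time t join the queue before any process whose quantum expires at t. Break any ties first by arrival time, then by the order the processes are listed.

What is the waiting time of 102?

Schedule: | 106 0-4 | 102 4-8 | 104 8-12 | 105 12-14 | 106 14-18 | 101 18-22 | 103 22-26 | 102 26-30 | 104 30-32 | 106 32-36 | 101 36-40 | 103 40-44 | 102 44-48 | 106 48-49 | 101 49-53 | 103 53-58 |
Completion: 101=53  102=48  103=58  104=32  105=14  106=49
Turnaround (C−A): 101=45  102=46  103=50  104=30  105=10  106=49
Waiting(102) = turnaround − burst = 46 − 12 = 34

34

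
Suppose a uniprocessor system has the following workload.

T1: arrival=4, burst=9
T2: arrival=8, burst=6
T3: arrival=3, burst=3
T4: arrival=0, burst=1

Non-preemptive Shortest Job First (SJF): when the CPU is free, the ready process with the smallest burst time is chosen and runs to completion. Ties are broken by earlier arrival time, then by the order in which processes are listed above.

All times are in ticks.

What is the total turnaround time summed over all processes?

28

Gantt: | T4 0-1 | idle 1-3 | T3 3-6 | T1 6-15 | T2 15-21 |
Completion: T1=15  T2=21  T3=6  T4=1
Turnaround (C−A): T1=11  T2=13  T3=3  T4=1
Turnaround = completion − arrival: T1=11, T2=13, T3=3, T4=1
Total turnaround = 11 + 13 + 3 + 1 = 28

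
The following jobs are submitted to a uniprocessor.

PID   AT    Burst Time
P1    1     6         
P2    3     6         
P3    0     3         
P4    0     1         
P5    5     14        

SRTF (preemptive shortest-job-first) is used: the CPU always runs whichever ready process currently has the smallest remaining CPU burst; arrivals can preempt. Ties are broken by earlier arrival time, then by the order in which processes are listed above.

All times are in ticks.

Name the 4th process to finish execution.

P2

Schedule: | P4 0-1 | P3 1-4 | P1 4-10 | P2 10-16 | P5 16-30 |
Completion: P1=10  P2=16  P3=4  P4=1  P5=30
Finish order: P4 → P3 → P1 → P2 → P5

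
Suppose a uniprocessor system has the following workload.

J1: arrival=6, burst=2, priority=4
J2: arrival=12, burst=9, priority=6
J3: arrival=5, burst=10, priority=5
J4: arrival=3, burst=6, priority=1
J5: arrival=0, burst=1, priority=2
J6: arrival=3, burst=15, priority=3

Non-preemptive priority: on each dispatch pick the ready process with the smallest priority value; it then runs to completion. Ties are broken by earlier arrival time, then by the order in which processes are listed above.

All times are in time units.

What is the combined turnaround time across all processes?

Timeline: | J5 0-1 | idle 1-3 | J4 3-9 | J6 9-24 | J1 24-26 | J3 26-36 | J2 36-45 |
Completion: J1=26  J2=45  J3=36  J4=9  J5=1  J6=24
Turnaround = completion − arrival: J1=20, J2=33, J3=31, J4=6, J5=1, J6=21
Total turnaround = 20 + 33 + 31 + 6 + 1 + 21 = 112

112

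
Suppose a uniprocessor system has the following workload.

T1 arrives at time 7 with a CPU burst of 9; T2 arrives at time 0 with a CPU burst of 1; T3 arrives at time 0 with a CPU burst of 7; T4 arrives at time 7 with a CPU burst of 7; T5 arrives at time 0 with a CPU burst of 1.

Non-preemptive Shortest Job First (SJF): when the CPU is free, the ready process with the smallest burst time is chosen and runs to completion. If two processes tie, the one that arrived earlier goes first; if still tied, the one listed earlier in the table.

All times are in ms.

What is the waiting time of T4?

Gantt: | T2 0-1 | T5 1-2 | T3 2-9 | T4 9-16 | T1 16-25 |
Completion: T1=25  T2=1  T3=9  T4=16  T5=2
Waiting(T4) = turnaround − burst = 9 − 7 = 2

2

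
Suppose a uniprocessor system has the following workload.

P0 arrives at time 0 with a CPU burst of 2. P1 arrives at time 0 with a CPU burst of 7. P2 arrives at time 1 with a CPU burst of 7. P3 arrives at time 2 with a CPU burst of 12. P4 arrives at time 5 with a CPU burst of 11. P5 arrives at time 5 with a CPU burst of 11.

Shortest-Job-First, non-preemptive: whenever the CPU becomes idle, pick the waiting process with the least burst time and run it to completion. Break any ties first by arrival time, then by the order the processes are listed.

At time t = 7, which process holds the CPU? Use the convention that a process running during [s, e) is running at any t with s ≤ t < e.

P1

Schedule: | P0 0-2 | P1 2-9 | P2 9-16 | P4 16-27 | P5 27-38 | P3 38-50 |
Completion: P0=2  P1=9  P2=16  P3=50  P4=27  P5=38
Turnaround (C−A): P0=2  P1=9  P2=15  P3=48  P4=22  P5=33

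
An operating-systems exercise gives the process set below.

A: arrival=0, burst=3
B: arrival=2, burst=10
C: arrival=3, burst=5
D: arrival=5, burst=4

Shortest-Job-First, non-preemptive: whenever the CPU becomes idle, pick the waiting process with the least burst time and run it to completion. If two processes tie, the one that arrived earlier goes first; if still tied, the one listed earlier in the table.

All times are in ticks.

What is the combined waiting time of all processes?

13

Timeline: | A 0-3 | C 3-8 | D 8-12 | B 12-22 |
Completion: A=3  B=22  C=8  D=12
Turnaround (C−A): A=3  B=20  C=5  D=7
Waiting = turnaround − burst: A=0, B=10, C=0, D=3
Total waiting = 0 + 10 + 0 + 3 = 13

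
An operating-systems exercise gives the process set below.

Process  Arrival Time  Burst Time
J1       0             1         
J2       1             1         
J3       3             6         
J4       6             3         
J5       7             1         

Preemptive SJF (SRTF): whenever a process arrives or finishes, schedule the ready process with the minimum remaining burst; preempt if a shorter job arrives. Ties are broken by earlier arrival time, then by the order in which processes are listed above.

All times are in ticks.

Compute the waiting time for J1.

Schedule: | J1 0-1 | J2 1-2 | idle 2-3 | J3 3-7 | J5 7-8 | J3 8-10 | J4 10-13 |
Completion: J1=1  J2=2  J3=10  J4=13  J5=8
Turnaround (C−A): J1=1  J2=1  J3=7  J4=7  J5=1
Waiting(J1) = turnaround − burst = 1 − 1 = 0

0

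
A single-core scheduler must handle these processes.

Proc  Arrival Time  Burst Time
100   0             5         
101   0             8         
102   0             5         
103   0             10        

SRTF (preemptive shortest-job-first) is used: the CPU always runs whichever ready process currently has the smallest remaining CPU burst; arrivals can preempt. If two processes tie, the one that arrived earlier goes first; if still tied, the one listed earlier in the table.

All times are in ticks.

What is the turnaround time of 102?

10

Schedule: | 100 0-5 | 102 5-10 | 101 10-18 | 103 18-28 |
Completion: 100=5  101=18  102=10  103=28
Turnaround(102) = completion − arrival = 10 − 0 = 10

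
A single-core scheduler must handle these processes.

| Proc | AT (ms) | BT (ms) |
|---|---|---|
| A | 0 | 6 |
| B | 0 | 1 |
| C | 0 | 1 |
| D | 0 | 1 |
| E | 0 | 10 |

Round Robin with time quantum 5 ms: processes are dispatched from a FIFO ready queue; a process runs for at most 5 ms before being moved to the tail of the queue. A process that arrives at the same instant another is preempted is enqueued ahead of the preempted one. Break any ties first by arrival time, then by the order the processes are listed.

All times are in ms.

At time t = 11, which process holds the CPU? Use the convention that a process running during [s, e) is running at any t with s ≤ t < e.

Timeline: | A 0-5 | B 5-6 | C 6-7 | D 7-8 | E 8-13 | A 13-14 | E 14-19 |
Completion: A=14  B=6  C=7  D=8  E=19

E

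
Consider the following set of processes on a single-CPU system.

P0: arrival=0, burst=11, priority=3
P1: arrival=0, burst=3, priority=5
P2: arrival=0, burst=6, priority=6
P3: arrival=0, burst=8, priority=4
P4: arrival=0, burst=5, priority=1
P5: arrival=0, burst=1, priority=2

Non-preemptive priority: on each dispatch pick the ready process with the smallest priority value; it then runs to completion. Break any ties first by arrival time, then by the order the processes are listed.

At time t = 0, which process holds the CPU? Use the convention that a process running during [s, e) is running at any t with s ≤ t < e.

Schedule: | P4 0-5 | P5 5-6 | P0 6-17 | P3 17-25 | P1 25-28 | P2 28-34 |
Completion: P0=17  P1=28  P2=34  P3=25  P4=5  P5=6
Turnaround (C−A): P0=17  P1=28  P2=34  P3=25  P4=5  P5=6

P4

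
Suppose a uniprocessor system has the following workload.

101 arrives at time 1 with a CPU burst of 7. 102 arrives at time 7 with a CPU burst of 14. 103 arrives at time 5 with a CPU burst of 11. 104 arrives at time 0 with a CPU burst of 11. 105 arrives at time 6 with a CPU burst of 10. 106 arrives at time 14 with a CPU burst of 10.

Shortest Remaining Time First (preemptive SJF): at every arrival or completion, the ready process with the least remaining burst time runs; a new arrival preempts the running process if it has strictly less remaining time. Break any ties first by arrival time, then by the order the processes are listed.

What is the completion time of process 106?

Schedule: | 104 0-1 | 101 1-8 | 104 8-18 | 105 18-28 | 106 28-38 | 103 38-49 | 102 49-63 |
Completion: 101=8  102=63  103=49  104=18  105=28  106=38
Turnaround (C−A): 101=7  102=56  103=44  104=18  105=22  106=24

38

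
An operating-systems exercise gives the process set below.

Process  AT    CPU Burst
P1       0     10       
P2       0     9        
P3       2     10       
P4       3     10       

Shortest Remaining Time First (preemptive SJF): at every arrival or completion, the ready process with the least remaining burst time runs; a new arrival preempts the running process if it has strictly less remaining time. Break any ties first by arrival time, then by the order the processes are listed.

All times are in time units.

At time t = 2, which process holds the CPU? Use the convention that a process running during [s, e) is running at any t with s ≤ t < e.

Schedule: | P2 0-9 | P1 9-19 | P3 19-29 | P4 29-39 |
Completion: P1=19  P2=9  P3=29  P4=39
Turnaround (C−A): P1=19  P2=9  P3=27  P4=36

P2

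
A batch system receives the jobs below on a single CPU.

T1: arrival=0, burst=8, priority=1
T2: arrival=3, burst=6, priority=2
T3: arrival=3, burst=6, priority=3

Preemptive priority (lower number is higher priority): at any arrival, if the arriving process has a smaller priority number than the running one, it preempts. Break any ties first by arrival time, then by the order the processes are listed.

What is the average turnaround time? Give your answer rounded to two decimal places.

Gantt: | T1 0-8 | T2 8-14 | T3 14-20 |
Completion: T1=8  T2=14  T3=20
Turnaround (C−A): T1=8  T2=11  T3=17
Turnaround times: T1=8, T2=11, T3=17
Average turnaround = (8+11+17) / 3 = 36/3 = 12.00

12.00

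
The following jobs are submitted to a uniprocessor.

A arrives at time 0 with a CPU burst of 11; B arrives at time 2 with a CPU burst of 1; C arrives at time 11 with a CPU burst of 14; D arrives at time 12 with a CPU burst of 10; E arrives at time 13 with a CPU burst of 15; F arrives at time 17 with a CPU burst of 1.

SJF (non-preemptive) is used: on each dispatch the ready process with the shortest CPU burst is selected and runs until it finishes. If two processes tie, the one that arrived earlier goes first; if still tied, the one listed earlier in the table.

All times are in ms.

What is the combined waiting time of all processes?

50

Schedule: | A 0-11 | B 11-12 | D 12-22 | F 22-23 | C 23-37 | E 37-52 |
Completion: A=11  B=12  C=37  D=22  E=52  F=23
Waiting = turnaround − burst: A=0, B=9, C=12, D=0, E=24, F=5
Total waiting = 0 + 9 + 12 + 0 + 24 + 5 = 50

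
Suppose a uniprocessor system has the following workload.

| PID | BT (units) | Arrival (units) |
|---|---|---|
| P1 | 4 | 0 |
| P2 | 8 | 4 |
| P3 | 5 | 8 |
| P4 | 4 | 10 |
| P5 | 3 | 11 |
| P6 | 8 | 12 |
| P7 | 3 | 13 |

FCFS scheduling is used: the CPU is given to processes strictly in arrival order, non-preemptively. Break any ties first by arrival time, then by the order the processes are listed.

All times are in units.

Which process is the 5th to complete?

Schedule: | P1 0-4 | P2 4-12 | P3 12-17 | P4 17-21 | P5 21-24 | P6 24-32 | P7 32-35 |
Completion: P1=4  P2=12  P3=17  P4=21  P5=24  P6=32  P7=35
Turnaround (C−A): P1=4  P2=8  P3=9  P4=11  P5=13  P6=20  P7=22
Finish order: P1 → P2 → P3 → P4 → P5 → P6 → P7

P5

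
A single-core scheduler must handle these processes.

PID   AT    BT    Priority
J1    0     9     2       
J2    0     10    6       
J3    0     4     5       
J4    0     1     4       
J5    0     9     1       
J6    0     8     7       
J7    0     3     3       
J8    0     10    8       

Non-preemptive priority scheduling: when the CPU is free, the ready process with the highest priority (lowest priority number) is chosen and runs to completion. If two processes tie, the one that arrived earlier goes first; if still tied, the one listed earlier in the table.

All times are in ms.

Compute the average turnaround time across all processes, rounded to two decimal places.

28.75

Schedule: | J5 0-9 | J1 9-18 | J7 18-21 | J4 21-22 | J3 22-26 | J2 26-36 | J6 36-44 | J8 44-54 |
Completion: J1=18  J2=36  J3=26  J4=22  J5=9  J6=44  J7=21  J8=54
Turnaround (C−A): J1=18  J2=36  J3=26  J4=22  J5=9  J6=44  J7=21  J8=54
Turnaround times: J1=18, J2=36, J3=26, J4=22, J5=9, J6=44, J7=21, J8=54
Average turnaround = (18+36+26+22+9+44+21+54) / 8 = 230/8 = 28.75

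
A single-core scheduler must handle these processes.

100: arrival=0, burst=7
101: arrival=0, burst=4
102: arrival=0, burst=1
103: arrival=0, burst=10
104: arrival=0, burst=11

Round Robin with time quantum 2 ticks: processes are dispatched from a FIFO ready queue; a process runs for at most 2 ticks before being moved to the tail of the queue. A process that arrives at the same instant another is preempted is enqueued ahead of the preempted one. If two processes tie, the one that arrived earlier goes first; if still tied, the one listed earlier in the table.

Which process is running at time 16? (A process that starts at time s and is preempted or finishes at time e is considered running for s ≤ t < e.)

Timeline: | 100 0-2 | 101 2-4 | 102 4-5 | 103 5-7 | 104 7-9 | 100 9-11 | 101 11-13 | 103 13-15 | 104 15-17 | 100 17-19 | 103 19-21 | 104 21-23 | 100 23-24 | 103 24-26 | 104 26-28 | 103 28-30 | 104 30-33 |
Completion: 100=24  101=13  102=5  103=30  104=33
Turnaround (C−A): 100=24  101=13  102=5  103=30  104=33

104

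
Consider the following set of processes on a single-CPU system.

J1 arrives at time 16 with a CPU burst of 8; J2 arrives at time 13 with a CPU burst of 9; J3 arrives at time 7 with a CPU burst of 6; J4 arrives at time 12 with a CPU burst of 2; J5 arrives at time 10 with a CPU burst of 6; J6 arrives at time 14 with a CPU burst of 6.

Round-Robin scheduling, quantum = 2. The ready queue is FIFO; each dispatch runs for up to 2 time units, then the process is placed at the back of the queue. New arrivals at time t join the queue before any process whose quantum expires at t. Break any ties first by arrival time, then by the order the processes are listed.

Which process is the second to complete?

J4

Schedule: | idle 0-7 | J3 7-11 | J5 11-13 | J3 13-15 | J4 15-17 | J2 17-19 | J5 19-21 | J6 21-23 | J1 23-25 | J2 25-27 | J5 27-29 | J6 29-31 | J1 31-33 | J2 33-35 | J6 35-37 | J1 37-39 | J2 39-41 | J1 41-43 | J2 43-44 |
Completion: J1=43  J2=44  J3=15  J4=17  J5=29  J6=37
Finish order: J3 → J4 → J5 → J6 → J1 → J2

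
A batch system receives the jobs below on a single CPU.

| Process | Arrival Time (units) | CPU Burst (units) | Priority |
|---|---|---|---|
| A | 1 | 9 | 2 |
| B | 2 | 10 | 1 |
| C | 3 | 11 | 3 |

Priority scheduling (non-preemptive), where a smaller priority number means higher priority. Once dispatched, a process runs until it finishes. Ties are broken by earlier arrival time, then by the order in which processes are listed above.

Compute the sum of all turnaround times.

55

Timeline: | idle 0-1 | A 1-10 | B 10-20 | C 20-31 |
Completion: A=10  B=20  C=31
Turnaround (C−A): A=9  B=18  C=28
Turnaround = completion − arrival: A=9, B=18, C=28
Total turnaround = 9 + 18 + 28 = 55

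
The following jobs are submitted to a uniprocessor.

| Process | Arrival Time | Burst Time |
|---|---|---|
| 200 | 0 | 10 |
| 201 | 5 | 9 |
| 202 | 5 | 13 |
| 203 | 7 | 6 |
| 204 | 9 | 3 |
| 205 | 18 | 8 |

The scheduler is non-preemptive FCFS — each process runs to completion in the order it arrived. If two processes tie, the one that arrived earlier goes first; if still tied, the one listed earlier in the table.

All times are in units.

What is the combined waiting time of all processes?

Timeline: | 200 0-10 | 201 10-19 | 202 19-32 | 203 32-38 | 204 38-41 | 205 41-49 |
Completion: 200=10  201=19  202=32  203=38  204=41  205=49
Waiting = turnaround − burst: 200=0, 201=5, 202=14, 203=25, 204=29, 205=23
Total waiting = 0 + 5 + 14 + 25 + 29 + 23 = 96

96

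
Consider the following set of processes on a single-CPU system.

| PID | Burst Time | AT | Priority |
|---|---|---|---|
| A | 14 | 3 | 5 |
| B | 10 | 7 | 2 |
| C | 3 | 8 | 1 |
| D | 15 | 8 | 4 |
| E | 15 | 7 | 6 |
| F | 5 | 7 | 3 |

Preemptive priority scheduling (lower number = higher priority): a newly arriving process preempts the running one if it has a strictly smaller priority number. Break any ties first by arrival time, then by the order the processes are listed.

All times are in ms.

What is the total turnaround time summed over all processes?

Schedule: | idle 0-3 | A 3-7 | B 7-8 | C 8-11 | B 11-20 | F 20-25 | D 25-40 | A 40-50 | E 50-65 |
Completion: A=50  B=20  C=11  D=40  E=65  F=25
Turnaround = completion − arrival: A=47, B=13, C=3, D=32, E=58, F=18
Total turnaround = 47 + 13 + 3 + 32 + 58 + 18 = 171

171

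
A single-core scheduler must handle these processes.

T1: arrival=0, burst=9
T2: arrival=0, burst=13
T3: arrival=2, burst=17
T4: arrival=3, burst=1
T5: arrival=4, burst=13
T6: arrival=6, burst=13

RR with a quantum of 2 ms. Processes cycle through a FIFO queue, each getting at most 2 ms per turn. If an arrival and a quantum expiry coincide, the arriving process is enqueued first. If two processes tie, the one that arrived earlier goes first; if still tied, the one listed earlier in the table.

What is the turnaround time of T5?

58

Timeline: | T1 0-2 | T2 2-4 | T3 4-6 | T1 6-8 | T4 8-9 | T5 9-11 | T2 11-13 | T6 13-15 | T3 15-17 | T1 17-19 | T5 19-21 | T2 21-23 | T6 23-25 | T3 25-27 | T1 27-29 | T5 29-31 | T2 31-33 | T6 33-35 | T3 35-37 | T1 37-38 | T5 38-40 | T2 40-42 | T6 42-44 | T3 44-46 | T5 46-48 | T2 48-50 | T6 50-52 | T3 52-54 | T5 54-56 | T2 56-57 | T6 57-59 | T3 59-61 | T5 61-62 | T6 62-63 | T3 63-66 |
Completion: T1=38  T2=57  T3=66  T4=9  T5=62  T6=63
Turnaround (C−A): T1=38  T2=57  T3=64  T4=6  T5=58  T6=57
Turnaround(T5) = completion − arrival = 62 − 4 = 58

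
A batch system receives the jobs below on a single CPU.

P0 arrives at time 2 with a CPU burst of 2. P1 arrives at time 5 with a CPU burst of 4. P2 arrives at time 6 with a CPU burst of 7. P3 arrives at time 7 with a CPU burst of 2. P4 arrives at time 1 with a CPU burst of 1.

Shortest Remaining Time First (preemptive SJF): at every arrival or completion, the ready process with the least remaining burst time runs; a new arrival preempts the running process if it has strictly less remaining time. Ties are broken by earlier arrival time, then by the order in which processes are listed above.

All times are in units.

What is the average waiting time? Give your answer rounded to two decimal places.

1.40

Gantt: | idle 0-1 | P4 1-2 | P0 2-4 | idle 4-5 | P1 5-9 | P3 9-11 | P2 11-18 |
Completion: P0=4  P1=9  P2=18  P3=11  P4=2
Turnaround (C−A): P0=2  P1=4  P2=12  P3=4  P4=1
Waiting times: P0=0, P1=0, P2=5, P3=2, P4=0
Average waiting = (0+0+5+2+0) / 5 = 7/5 = 1.40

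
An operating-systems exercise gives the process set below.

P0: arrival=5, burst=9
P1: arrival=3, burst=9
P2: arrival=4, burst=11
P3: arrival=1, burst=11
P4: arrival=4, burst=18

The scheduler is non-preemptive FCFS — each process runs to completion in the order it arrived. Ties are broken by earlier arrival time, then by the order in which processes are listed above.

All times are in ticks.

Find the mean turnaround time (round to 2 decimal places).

31.40

Schedule: | idle 0-1 | P3 1-12 | P1 12-21 | P2 21-32 | P4 32-50 | P0 50-59 |
Completion: P0=59  P1=21  P2=32  P3=12  P4=50
Turnaround times: P0=54, P1=18, P2=28, P3=11, P4=46
Average turnaround = (54+18+28+11+46) / 5 = 157/5 = 31.40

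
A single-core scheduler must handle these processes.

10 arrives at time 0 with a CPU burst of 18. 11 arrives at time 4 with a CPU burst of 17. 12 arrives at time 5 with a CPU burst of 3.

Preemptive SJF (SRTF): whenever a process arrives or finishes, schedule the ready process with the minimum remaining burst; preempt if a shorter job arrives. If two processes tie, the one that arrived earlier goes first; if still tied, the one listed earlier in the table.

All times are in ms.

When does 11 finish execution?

Timeline: | 10 0-5 | 12 5-8 | 10 8-21 | 11 21-38 |
Completion: 10=21  11=38  12=8

38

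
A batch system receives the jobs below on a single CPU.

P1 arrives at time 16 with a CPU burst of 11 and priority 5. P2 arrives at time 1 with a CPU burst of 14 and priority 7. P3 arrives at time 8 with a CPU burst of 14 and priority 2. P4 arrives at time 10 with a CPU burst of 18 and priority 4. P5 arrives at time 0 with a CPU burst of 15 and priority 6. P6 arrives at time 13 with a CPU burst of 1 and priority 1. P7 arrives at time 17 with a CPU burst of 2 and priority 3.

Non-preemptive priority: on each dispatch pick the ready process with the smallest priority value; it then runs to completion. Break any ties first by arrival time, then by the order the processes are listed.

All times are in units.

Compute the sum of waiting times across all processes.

Timeline: | P5 0-15 | P6 15-16 | P3 16-30 | P7 30-32 | P4 32-50 | P1 50-61 | P2 61-75 |
Completion: P1=61  P2=75  P3=30  P4=50  P5=15  P6=16  P7=32
Waiting = turnaround − burst: P1=34, P2=60, P3=8, P4=22, P5=0, P6=2, P7=13
Total waiting = 34 + 60 + 8 + 22 + 0 + 2 + 13 = 139

139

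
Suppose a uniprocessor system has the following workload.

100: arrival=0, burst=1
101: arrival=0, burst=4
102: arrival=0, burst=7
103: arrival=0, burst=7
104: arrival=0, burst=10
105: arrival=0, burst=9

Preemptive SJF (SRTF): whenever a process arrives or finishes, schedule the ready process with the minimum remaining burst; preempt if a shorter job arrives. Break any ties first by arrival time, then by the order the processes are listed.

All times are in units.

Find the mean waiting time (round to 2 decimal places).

Timeline: | 100 0-1 | 101 1-5 | 102 5-12 | 103 12-19 | 105 19-28 | 104 28-38 |
Completion: 100=1  101=5  102=12  103=19  104=38  105=28
Turnaround (C−A): 100=1  101=5  102=12  103=19  104=38  105=28
Waiting times: 100=0, 101=1, 102=5, 103=12, 104=28, 105=19
Average waiting = (0+1+5+12+28+19) / 6 = 65/6 = 10.83

10.83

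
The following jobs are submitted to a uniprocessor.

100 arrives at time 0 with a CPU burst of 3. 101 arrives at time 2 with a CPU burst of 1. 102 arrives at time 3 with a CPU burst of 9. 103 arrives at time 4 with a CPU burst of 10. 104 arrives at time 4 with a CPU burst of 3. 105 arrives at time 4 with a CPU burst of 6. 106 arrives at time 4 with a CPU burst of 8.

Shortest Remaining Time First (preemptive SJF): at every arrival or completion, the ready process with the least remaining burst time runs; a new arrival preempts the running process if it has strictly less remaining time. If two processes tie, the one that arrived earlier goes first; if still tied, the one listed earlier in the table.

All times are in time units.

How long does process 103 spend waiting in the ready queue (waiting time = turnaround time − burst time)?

26

Timeline: | 100 0-3 | 101 3-4 | 104 4-7 | 105 7-13 | 106 13-21 | 102 21-30 | 103 30-40 |
Completion: 100=3  101=4  102=30  103=40  104=7  105=13  106=21
Turnaround (C−A): 100=3  101=2  102=27  103=36  104=3  105=9  106=17
Waiting(103) = turnaround − burst = 36 − 10 = 26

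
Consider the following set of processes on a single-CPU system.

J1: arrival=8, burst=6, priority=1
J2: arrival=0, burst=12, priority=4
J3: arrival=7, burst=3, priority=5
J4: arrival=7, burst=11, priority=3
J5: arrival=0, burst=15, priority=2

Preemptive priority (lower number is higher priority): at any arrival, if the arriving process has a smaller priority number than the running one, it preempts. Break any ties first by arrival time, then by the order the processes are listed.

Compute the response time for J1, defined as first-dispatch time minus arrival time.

0

Schedule: | J5 0-8 | J1 8-14 | J5 14-21 | J4 21-32 | J2 32-44 | J3 44-47 |
Completion: J1=14  J2=44  J3=47  J4=32  J5=21
Turnaround (C−A): J1=6  J2=44  J3=40  J4=25  J5=21
Response(J1) = first start − arrival = 8 − 8 = 0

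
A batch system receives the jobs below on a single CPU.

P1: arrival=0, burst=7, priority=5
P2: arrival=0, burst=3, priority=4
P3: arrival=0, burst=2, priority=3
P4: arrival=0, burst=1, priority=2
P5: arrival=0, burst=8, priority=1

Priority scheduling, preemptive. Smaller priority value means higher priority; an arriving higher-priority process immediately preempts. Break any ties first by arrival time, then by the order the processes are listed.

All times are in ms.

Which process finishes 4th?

Timeline: | P5 0-8 | P4 8-9 | P3 9-11 | P2 11-14 | P1 14-21 |
Completion: P1=21  P2=14  P3=11  P4=9  P5=8
Finish order: P5 → P4 → P3 → P2 → P1

P2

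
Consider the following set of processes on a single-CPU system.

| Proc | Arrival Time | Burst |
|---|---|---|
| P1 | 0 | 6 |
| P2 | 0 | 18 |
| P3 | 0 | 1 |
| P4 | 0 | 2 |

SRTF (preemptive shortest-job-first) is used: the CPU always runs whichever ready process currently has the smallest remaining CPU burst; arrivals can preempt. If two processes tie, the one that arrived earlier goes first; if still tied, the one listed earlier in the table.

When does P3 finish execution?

1

Gantt: | P3 0-1 | P4 1-3 | P1 3-9 | P2 9-27 |
Completion: P1=9  P2=27  P3=1  P4=3
Turnaround (C−A): P1=9  P2=27  P3=1  P4=3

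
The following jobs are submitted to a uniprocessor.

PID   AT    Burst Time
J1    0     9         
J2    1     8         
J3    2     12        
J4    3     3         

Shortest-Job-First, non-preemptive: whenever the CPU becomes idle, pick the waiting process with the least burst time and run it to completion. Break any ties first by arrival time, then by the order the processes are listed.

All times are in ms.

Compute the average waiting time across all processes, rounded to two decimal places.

Gantt: | J1 0-9 | J4 9-12 | J2 12-20 | J3 20-32 |
Completion: J1=9  J2=20  J3=32  J4=12
Turnaround (C−A): J1=9  J2=19  J3=30  J4=9
Waiting times: J1=0, J2=11, J3=18, J4=6
Average waiting = (0+11+18+6) / 4 = 35/4 = 8.75

8.75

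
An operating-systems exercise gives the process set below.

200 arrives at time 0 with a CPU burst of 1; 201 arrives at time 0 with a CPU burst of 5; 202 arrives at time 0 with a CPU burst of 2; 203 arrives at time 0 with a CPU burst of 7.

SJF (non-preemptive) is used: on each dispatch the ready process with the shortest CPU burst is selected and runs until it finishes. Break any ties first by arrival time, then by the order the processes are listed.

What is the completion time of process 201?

Gantt: | 200 0-1 | 202 1-3 | 201 3-8 | 203 8-15 |
Completion: 200=1  201=8  202=3  203=15

8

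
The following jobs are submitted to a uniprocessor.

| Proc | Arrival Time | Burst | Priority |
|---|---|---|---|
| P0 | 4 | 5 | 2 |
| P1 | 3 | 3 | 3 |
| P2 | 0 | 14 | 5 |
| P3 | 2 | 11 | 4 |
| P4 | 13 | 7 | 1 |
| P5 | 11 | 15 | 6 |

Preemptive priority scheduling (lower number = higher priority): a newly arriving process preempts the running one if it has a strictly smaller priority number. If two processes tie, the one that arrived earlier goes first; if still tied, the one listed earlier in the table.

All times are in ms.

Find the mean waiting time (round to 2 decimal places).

Gantt: | P2 0-2 | P3 2-3 | P1 3-4 | P0 4-9 | P1 9-11 | P3 11-13 | P4 13-20 | P3 20-28 | P2 28-40 | P5 40-55 |
Completion: P0=9  P1=11  P2=40  P3=28  P4=20  P5=55
Waiting times: P0=0, P1=5, P2=26, P3=15, P4=0, P5=29
Average waiting = (0+5+26+15+0+29) / 6 = 75/6 = 12.50

12.50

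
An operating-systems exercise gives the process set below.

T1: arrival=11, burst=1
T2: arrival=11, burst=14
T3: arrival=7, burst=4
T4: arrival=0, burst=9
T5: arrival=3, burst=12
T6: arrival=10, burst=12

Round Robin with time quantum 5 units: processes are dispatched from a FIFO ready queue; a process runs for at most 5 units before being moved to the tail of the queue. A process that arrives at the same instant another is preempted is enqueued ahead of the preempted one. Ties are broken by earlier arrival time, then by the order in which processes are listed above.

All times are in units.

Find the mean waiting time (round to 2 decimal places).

18.00

Gantt: | T4 0-5 | T5 5-10 | T4 10-14 | T3 14-18 | T6 18-23 | T5 23-28 | T1 28-29 | T2 29-34 | T6 34-39 | T5 39-41 | T2 41-46 | T6 46-48 | T2 48-52 |
Completion: T1=29  T2=52  T3=18  T4=14  T5=41  T6=48
Turnaround (C−A): T1=18  T2=41  T3=11  T4=14  T5=38  T6=38
Waiting times: T1=17, T2=27, T3=7, T4=5, T5=26, T6=26
Average waiting = (17+27+7+5+26+26) / 6 = 108/6 = 18.00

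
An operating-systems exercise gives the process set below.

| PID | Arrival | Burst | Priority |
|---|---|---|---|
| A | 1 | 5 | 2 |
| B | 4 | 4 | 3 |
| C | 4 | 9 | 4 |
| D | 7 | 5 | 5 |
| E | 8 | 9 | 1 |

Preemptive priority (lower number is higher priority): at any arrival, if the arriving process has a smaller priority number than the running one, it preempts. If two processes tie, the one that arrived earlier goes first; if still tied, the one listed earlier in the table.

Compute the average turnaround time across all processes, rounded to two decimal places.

15.80

Schedule: | idle 0-1 | A 1-6 | B 6-8 | E 8-17 | B 17-19 | C 19-28 | D 28-33 |
Completion: A=6  B=19  C=28  D=33  E=17
Turnaround (C−A): A=5  B=15  C=24  D=26  E=9
Turnaround times: A=5, B=15, C=24, D=26, E=9
Average turnaround = (5+15+24+26+9) / 5 = 79/5 = 15.80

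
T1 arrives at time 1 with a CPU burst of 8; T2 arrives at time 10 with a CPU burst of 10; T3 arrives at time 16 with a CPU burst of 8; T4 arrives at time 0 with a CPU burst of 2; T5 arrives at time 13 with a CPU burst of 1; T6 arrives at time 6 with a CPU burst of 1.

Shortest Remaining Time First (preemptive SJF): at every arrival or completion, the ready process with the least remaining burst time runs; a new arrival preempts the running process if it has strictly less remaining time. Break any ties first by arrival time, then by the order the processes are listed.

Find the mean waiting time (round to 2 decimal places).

Timeline: | T4 0-2 | T1 2-6 | T6 6-7 | T1 7-11 | T2 11-13 | T5 13-14 | T2 14-22 | T3 22-30 |
Completion: T1=11  T2=22  T3=30  T4=2  T5=14  T6=7
Waiting times: T1=2, T2=2, T3=6, T4=0, T5=0, T6=0
Average waiting = (2+2+6+0+0+0) / 6 = 10/6 = 1.67

1.67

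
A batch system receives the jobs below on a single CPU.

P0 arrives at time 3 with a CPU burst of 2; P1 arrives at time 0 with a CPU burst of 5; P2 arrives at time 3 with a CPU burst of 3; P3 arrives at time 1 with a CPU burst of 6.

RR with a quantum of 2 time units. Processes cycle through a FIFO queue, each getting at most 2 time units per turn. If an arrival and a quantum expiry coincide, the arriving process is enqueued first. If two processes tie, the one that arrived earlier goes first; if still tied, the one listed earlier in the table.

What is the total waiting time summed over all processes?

Schedule: | P1 0-2 | P3 2-4 | P1 4-6 | P0 6-8 | P2 8-10 | P3 10-12 | P1 12-13 | P2 13-14 | P3 14-16 |
Completion: P0=8  P1=13  P2=14  P3=16
Turnaround (C−A): P0=5  P1=13  P2=11  P3=15
Waiting = turnaround − burst: P0=3, P1=8, P2=8, P3=9
Total waiting = 3 + 8 + 8 + 9 = 28

28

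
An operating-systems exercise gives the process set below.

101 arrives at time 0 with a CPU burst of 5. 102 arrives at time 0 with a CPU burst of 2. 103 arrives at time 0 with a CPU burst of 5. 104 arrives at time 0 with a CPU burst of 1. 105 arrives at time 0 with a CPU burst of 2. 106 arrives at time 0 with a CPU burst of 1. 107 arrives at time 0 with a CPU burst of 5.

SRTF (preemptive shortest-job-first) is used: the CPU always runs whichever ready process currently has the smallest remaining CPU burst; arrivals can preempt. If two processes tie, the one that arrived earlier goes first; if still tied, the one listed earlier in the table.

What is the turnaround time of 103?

Schedule: | 104 0-1 | 106 1-2 | 102 2-4 | 105 4-6 | 101 6-11 | 103 11-16 | 107 16-21 |
Completion: 101=11  102=4  103=16  104=1  105=6  106=2  107=21
Turnaround (C−A): 101=11  102=4  103=16  104=1  105=6  106=2  107=21
Turnaround(103) = completion − arrival = 16 − 0 = 16

16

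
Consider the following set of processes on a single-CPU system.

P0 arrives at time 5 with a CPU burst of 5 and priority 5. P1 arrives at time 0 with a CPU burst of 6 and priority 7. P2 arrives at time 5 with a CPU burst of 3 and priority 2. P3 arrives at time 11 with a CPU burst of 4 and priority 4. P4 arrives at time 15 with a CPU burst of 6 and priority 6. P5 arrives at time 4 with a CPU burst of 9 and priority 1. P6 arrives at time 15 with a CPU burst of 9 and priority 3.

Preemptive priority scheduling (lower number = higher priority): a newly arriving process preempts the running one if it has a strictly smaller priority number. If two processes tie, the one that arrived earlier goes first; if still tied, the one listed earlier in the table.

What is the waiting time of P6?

1

Schedule: | P1 0-4 | P5 4-13 | P2 13-16 | P6 16-25 | P3 25-29 | P0 29-34 | P4 34-40 | P1 40-42 |
Completion: P0=34  P1=42  P2=16  P3=29  P4=40  P5=13  P6=25
Turnaround (C−A): P0=29  P1=42  P2=11  P3=18  P4=25  P5=9  P6=10
Waiting(P6) = turnaround − burst = 10 − 9 = 1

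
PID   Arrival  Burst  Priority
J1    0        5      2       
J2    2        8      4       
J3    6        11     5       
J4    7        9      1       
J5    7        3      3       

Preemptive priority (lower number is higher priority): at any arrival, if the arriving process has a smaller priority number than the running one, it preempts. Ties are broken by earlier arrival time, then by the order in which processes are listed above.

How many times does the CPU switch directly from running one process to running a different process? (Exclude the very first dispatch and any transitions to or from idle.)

5

Timeline: | J1 0-5 | J2 5-7 | J4 7-16 | J5 16-19 | J2 19-25 | J3 25-36 |
Completion: J1=5  J2=25  J3=36  J4=16  J5=19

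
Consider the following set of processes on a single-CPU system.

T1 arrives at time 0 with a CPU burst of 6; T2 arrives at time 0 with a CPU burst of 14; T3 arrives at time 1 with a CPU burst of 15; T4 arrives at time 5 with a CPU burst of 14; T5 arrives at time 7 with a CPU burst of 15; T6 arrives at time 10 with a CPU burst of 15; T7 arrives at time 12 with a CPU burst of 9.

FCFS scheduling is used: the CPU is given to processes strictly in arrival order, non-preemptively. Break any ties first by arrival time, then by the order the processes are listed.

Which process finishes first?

Schedule: | T1 0-6 | T2 6-20 | T3 20-35 | T4 35-49 | T5 49-64 | T6 64-79 | T7 79-88 |
Completion: T1=6  T2=20  T3=35  T4=49  T5=64  T6=79  T7=88
Finish order: T1 → T2 → T3 → T4 → T5 → T6 → T7

T1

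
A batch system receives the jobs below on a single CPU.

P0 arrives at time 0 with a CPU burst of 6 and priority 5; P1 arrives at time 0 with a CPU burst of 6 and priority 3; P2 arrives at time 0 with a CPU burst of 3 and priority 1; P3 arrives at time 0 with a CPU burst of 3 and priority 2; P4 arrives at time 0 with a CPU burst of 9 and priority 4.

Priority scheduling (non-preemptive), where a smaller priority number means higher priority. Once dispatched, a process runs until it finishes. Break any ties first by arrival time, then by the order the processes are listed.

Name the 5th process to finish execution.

P0

Gantt: | P2 0-3 | P3 3-6 | P1 6-12 | P4 12-21 | P0 21-27 |
Completion: P0=27  P1=12  P2=3  P3=6  P4=21
Turnaround (C−A): P0=27  P1=12  P2=3  P3=6  P4=21
Finish order: P2 → P3 → P1 → P4 → P0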